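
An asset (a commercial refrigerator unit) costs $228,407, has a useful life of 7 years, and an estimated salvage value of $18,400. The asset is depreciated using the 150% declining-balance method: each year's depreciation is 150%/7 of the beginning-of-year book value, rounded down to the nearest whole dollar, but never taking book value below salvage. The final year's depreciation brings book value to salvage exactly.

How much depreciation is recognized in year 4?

$23,741

Depreciable base = $228,407 − $18,400 = $210,007.
Year 1: ⌊$228,407 × 150%/7⌋ = $48,944. Book value $179,463.
Year 2: ⌊$179,463 × 150%/7⌋ = $38,456. Book value $141,007.
Year 3: ⌊$141,007 × 150%/7⌋ = $30,215. Book value $110,792.
Year 4: ⌊$110,792 × 150%/7⌋ = $23,741. Book value $87,051.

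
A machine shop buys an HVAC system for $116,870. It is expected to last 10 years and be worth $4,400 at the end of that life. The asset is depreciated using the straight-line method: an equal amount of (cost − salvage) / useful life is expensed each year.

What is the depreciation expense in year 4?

$11,247

Depreciable base = $116,870 − $4,400 = $112,470.
Annual expense = $112,470 / 10 = $11,247.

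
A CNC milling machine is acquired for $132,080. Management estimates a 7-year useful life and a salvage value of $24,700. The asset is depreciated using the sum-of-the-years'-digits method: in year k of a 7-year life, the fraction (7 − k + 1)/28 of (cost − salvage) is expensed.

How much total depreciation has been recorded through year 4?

$84,370

Depreciable base = $132,080 − $24,700 = $107,380.
Sum of the years' digits = 7+6+5+4+3+2+1 = 28.
Year 1: $107,380 × 7/28 = $26,845. Book value $105,235.
Year 2: $107,380 × 6/28 = $23,010. Book value $82,225.
Year 3: $107,380 × 5/28 = $19,175. Book value $63,050.
Year 4: $107,380 × 4/28 = $15,340. Book value $47,710.
Accumulated through year 4 = $132,080 − $47,710 = $84,370.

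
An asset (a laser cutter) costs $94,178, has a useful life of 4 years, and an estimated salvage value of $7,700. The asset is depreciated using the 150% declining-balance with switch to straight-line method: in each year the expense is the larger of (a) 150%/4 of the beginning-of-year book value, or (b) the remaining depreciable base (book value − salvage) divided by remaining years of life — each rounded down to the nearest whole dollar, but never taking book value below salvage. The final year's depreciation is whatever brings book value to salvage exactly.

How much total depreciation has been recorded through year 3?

$71,933

Depreciable base = $94,178 − $7,700 = $86,478.
Year 1: DB = ⌊$94,178 × 150%/4⌋ = $35,316; SL = ⌊$86,478/4⌋ = $21,619 → take DB $35,316. Book value $58,862.
Year 2: DB = ⌊$58,862 × 150%/4⌋ = $22,073; SL = ⌊$51,162/3⌋ = $17,054 → take DB $22,073. Book value $36,789.
Year 3: DB = ⌊$36,789 × 150%/4⌋ = $13,795; SL = ⌊$29,089/2⌋ = $14,544 → take SL $14,544. Book value $22,245.
Accumulated through year 3 = $94,178 − $22,245 = $71,933.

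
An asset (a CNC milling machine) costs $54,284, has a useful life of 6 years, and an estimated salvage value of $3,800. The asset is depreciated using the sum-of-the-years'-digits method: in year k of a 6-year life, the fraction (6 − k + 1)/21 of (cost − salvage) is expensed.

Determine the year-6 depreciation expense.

Depreciable base = $54,284 − $3,800 = $50,484.
Sum of the years' digits = 6+5+4+3+2+1 = 21.
Year 1: $50,484 × 6/21 = $14,424. Book value $39,860.
Year 2: $50,484 × 5/21 = $12,020. Book value $27,840.
Year 3: $50,484 × 4/21 = $9,616. Book value $18,224.
Year 4: $50,484 × 3/21 = $7,212. Book value $11,012.
Year 5: $50,484 × 2/21 = $4,808. Book value $6,204.
Year 6: $50,484 × 1/21 = $2,404. Book value $3,800.

$2,404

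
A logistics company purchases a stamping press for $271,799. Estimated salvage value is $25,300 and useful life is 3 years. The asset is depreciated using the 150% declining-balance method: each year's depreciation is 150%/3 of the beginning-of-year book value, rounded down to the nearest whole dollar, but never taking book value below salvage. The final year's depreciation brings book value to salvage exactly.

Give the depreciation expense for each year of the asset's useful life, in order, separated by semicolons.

$135,899; $67,950; $42,650

Depreciable base = $271,799 − $25,300 = $246,499.
Year 1: ⌊$271,799 × 150%/3⌋ = $135,899. Book value $135,900.
Year 2: ⌊$135,900 × 150%/3⌋ = $67,950. Book value $67,950.
Year 3 (final): $67,950 − $25,300 = $42,650. Book value $25,300.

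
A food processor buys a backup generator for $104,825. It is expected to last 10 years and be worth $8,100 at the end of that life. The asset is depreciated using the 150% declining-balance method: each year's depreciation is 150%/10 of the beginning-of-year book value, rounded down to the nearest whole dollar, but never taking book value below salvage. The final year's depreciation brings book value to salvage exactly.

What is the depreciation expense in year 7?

Depreciable base = $104,825 − $8,100 = $96,725.
Year 1: ⌊$104,825 × 150%/10⌋ = $15,723. Book value $89,102.
Year 2: ⌊$89,102 × 150%/10⌋ = $13,365. Book value $75,737.
Year 3: ⌊$75,737 × 150%/10⌋ = $11,360. Book value $64,377.
Year 4: ⌊$64,377 × 150%/10⌋ = $9,656. Book value $54,721.
Year 5: ⌊$54,721 × 150%/10⌋ = $8,208. Book value $46,513.
Year 6: ⌊$46,513 × 150%/10⌋ = $6,976. Book value $39,537.
Year 7: ⌊$39,537 × 150%/10⌋ = $5,930. Book value $33,607.

$5,930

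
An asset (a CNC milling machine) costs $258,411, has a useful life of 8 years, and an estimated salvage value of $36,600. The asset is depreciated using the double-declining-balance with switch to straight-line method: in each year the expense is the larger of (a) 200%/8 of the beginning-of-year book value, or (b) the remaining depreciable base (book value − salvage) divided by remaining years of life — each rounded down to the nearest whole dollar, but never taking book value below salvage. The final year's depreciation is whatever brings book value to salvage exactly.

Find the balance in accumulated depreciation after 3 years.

$149,393

Depreciable base = $258,411 − $36,600 = $221,811.
Year 1: DB = ⌊$258,411 × 200%/8⌋ = $64,602; SL = ⌊$221,811/8⌋ = $27,726 → take DB $64,602. Book value $193,809.
Year 2: DB = ⌊$193,809 × 200%/8⌋ = $48,452; SL = ⌊$157,209/7⌋ = $22,458 → take DB $48,452. Book value $145,357.
Year 3: DB = ⌊$145,357 × 200%/8⌋ = $36,339; SL = ⌊$108,757/6⌋ = $18,126 → take DB $36,339. Book value $109,018.
Accumulated through year 3 = $258,411 − $109,018 = $149,393.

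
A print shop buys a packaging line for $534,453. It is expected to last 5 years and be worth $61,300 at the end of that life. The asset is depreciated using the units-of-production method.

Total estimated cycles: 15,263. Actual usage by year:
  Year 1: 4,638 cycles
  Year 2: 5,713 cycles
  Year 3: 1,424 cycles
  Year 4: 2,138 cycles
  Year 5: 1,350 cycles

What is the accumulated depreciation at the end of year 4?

Depreciable base = $534,453 − $61,300 = $473,153.
Rate = $473,153 / 15,263 cycles = $31 per cycle.
Year 1: 4,638 × $31 = $143,778. Book value $390,675.
Year 2: 5,713 × $31 = $177,103. Book value $213,572.
Year 3: 1,424 × $31 = $44,144. Book value $169,428.
Year 4: 2,138 × $31 = $66,278. Book value $103,150.
Accumulated through year 4 = $534,453 − $103,150 = $431,303.

$431,303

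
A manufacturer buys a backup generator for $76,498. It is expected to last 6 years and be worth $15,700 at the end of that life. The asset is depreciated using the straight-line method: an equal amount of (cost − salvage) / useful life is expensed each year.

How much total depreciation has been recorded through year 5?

Depreciable base = $76,498 − $15,700 = $60,798.
Annual expense = $60,798 / 6 = $10,133.
End of year 1: book value $66,365.
End of year 2: book value $56,232.
End of year 3: book value $46,099.
End of year 4: book value $35,966.
End of year 5: book value $25,833.
Accumulated through year 5 = $76,498 − $25,833 = $50,665.

$50,665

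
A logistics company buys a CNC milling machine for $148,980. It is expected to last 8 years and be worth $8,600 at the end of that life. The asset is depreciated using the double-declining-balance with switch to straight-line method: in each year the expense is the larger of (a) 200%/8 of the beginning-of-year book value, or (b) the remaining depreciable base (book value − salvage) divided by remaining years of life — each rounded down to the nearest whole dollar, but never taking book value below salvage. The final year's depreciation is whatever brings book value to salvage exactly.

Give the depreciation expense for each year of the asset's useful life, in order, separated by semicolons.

$37,245; $27,933; $20,950; $15,713; $11,784; $8,918; $8,918; $8,919

Depreciable base = $148,980 − $8,600 = $140,380.
Year 1: DB = ⌊$148,980 × 200%/8⌋ = $37,245; SL = ⌊$140,380/8⌋ = $17,547 → take DB $37,245. Book value $111,735.
Year 2: DB = ⌊$111,735 × 200%/8⌋ = $27,933; SL = ⌊$103,135/7⌋ = $14,733 → take DB $27,933. Book value $83,802.
Year 3: DB = ⌊$83,802 × 200%/8⌋ = $20,950; SL = ⌊$75,202/6⌋ = $12,533 → take DB $20,950. Book value $62,852.
Year 4: DB = ⌊$62,852 × 200%/8⌋ = $15,713; SL = ⌊$54,252/5⌋ = $10,850 → take DB $15,713. Book value $47,139.
Year 5: DB = ⌊$47,139 × 200%/8⌋ = $11,784; SL = ⌊$38,539/4⌋ = $9,634 → take DB $11,784. Book value $35,355.
Year 6: DB = ⌊$35,355 × 200%/8⌋ = $8,838; SL = ⌊$26,755/3⌋ = $8,918 → take SL $8,918. Book value $26,437.
Year 7: DB = ⌊$26,437 × 200%/8⌋ = $6,609; SL = ⌊$17,837/2⌋ = $8,918 → take SL $8,918. Book value $17,519.
Year 8 (final): $17,519 − $8,600 = $8,919. Book value $8,600.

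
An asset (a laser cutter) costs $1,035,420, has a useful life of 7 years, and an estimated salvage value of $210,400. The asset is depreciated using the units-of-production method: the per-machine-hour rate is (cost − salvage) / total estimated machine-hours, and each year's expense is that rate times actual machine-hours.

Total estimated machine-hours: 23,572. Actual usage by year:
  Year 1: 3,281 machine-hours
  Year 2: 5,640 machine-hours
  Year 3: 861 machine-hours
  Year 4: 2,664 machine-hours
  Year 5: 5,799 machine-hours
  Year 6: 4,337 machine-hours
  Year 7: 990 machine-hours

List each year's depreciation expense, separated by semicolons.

Depreciable base = $1,035,420 − $210,400 = $825,020.
Rate = $825,020 / 23,572 machine-hours = $35 per machine-hour.
Year 1: 3,281 × $35 = $114,835. Book value $920,585.
Year 2: 5,640 × $35 = $197,400. Book value $723,185.
Year 3: 861 × $35 = $30,135. Book value $693,050.
Year 4: 2,664 × $35 = $93,240. Book value $599,810.
Year 5: 5,799 × $35 = $202,965. Book value $396,845.
Year 6: 4,337 × $35 = $151,795. Book value $245,050.
Year 7: 990 × $35 = $34,650. Book value $210,400.

$114,835; $197,400; $30,135; $93,240; $202,965; $151,795; $34,650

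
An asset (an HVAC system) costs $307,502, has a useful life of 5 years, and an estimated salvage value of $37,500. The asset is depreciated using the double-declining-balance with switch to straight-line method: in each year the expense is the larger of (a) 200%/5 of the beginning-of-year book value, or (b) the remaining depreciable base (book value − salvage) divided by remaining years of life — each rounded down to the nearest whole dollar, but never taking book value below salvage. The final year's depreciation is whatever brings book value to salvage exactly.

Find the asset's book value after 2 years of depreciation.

$110,702

Depreciable base = $307,502 − $37,500 = $270,002.
Year 1: DB = ⌊$307,502 × 200%/5⌋ = $123,000; SL = ⌊$270,002/5⌋ = $54,000 → take DB $123,000. Book value $184,502.
Year 2: DB = ⌊$184,502 × 200%/5⌋ = $73,800; SL = ⌊$147,002/4⌋ = $36,750 → take DB $73,800. Book value $110,702.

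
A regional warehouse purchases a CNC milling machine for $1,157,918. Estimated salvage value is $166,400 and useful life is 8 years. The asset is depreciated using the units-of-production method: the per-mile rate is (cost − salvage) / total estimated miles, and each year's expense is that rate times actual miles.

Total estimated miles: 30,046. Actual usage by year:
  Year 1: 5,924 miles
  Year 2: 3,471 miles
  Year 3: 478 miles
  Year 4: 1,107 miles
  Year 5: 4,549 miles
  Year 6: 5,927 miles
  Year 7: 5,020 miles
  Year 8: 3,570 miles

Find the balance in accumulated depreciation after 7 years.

$873,708

Depreciable base = $1,157,918 − $166,400 = $991,518.
Rate = $991,518 / 30,046 miles = $33 per mile.
Year 1: 5,924 × $33 = $195,492. Book value $962,426.
Year 2: 3,471 × $33 = $114,543. Book value $847,883.
Year 3: 478 × $33 = $15,774. Book value $832,109.
Year 4: 1,107 × $33 = $36,531. Book value $795,578.
Year 5: 4,549 × $33 = $150,117. Book value $645,461.
Year 6: 5,927 × $33 = $195,591. Book value $449,870.
Year 7: 5,020 × $33 = $165,660. Book value $284,210.
Accumulated through year 7 = $1,157,918 − $284,210 = $873,708.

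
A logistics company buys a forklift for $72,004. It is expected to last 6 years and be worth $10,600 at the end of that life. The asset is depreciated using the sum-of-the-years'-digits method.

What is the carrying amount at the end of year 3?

$28,144

Depreciable base = $72,004 − $10,600 = $61,404.
Sum of the years' digits = 6+5+4+3+2+1 = 21.
Year 1: $61,404 × 6/21 = $17,544. Book value $54,460.
Year 2: $61,404 × 5/21 = $14,620. Book value $39,840.
Year 3: $61,404 × 4/21 = $11,696. Book value $28,144.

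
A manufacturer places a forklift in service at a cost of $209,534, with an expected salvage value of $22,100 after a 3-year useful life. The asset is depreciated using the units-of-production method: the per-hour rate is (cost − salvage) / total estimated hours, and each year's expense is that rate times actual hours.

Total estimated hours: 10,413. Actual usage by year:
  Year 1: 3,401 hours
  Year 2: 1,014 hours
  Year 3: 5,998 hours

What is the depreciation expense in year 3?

$107,964

Depreciable base = $209,534 − $22,100 = $187,434.
Rate = $187,434 / 10,413 hours = $18 per hour.
Year 1: 3,401 × $18 = $61,218. Book value $148,316.
Year 2: 1,014 × $18 = $18,252. Book value $130,064.
Year 3: 5,998 × $18 = $107,964. Book value $22,100.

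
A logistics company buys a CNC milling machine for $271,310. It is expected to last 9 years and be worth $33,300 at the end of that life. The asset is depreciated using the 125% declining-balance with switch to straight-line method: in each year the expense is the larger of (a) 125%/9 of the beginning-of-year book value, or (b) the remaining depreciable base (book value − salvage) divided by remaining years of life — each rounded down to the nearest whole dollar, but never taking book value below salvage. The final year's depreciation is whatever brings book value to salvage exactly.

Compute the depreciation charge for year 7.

Depreciable base = $271,310 − $33,300 = $238,010.
Year 1: DB = ⌊$271,310 × 125%/9⌋ = $37,681; SL = ⌊$238,010/9⌋ = $26,445 → take DB $37,681. Book value $233,629.
Year 2: DB = ⌊$233,629 × 125%/9⌋ = $32,448; SL = ⌊$200,329/8⌋ = $25,041 → take DB $32,448. Book value $201,181.
Year 3: DB = ⌊$201,181 × 125%/9⌋ = $27,941; SL = ⌊$167,881/7⌋ = $23,983 → take DB $27,941. Book value $173,240.
Year 4: DB = ⌊$173,240 × 125%/9⌋ = $24,061; SL = ⌊$139,940/6⌋ = $23,323 → take DB $24,061. Book value $149,179.
Year 5: DB = ⌊$149,179 × 125%/9⌋ = $20,719; SL = ⌊$115,879/5⌋ = $23,175 → take SL $23,175. Book value $126,004.
Year 6: DB = ⌊$126,004 × 125%/9⌋ = $17,500; SL = ⌊$92,704/4⌋ = $23,176 → take SL $23,176. Book value $102,828.
Year 7: DB = ⌊$102,828 × 125%/9⌋ = $14,281; SL = ⌊$69,528/3⌋ = $23,176 → take SL $23,176. Book value $79,652.

$23,176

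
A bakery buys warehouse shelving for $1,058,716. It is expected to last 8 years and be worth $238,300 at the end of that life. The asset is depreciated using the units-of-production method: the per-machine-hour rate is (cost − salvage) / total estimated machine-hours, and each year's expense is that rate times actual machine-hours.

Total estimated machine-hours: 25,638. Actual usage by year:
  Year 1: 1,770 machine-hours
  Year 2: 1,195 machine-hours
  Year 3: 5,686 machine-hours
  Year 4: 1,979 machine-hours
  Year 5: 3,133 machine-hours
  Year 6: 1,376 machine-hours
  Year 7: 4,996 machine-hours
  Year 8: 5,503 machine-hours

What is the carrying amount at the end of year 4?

Depreciable base = $1,058,716 − $238,300 = $820,416.
Rate = $820,416 / 25,638 machine-hours = $32 per machine-hour.
Year 1: 1,770 × $32 = $56,640. Book value $1,002,076.
Year 2: 1,195 × $32 = $38,240. Book value $963,836.
Year 3: 5,686 × $32 = $181,952. Book value $781,884.
Year 4: 1,979 × $32 = $63,328. Book value $718,556.

$718,556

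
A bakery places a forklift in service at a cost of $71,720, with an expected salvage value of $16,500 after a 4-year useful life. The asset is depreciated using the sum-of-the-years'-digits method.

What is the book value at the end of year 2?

Depreciable base = $71,720 − $16,500 = $55,220.
Sum of the years' digits = 4+3+2+1 = 10.
Year 1: $55,220 × 4/10 = $22,088. Book value $49,632.
Year 2: $55,220 × 3/10 = $16,566. Book value $33,066.

$33,066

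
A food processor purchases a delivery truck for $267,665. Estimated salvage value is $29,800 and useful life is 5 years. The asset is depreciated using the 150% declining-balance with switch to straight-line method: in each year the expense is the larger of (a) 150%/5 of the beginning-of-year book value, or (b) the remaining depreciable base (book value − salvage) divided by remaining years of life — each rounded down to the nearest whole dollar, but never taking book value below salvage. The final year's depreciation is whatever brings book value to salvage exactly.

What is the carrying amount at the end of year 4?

$60,805

Depreciable base = $267,665 − $29,800 = $237,865.
Year 1: DB = ⌊$267,665 × 150%/5⌋ = $80,299; SL = ⌊$237,865/5⌋ = $47,573 → take DB $80,299. Book value $187,366.
Year 2: DB = ⌊$187,366 × 150%/5⌋ = $56,209; SL = ⌊$157,566/4⌋ = $39,391 → take DB $56,209. Book value $131,157.
Year 3: DB = ⌊$131,157 × 150%/5⌋ = $39,347; SL = ⌊$101,357/3⌋ = $33,785 → take DB $39,347. Book value $91,810.
Year 4: DB = ⌊$91,810 × 150%/5⌋ = $27,543; SL = ⌊$62,010/2⌋ = $31,005 → take SL $31,005. Book value $60,805.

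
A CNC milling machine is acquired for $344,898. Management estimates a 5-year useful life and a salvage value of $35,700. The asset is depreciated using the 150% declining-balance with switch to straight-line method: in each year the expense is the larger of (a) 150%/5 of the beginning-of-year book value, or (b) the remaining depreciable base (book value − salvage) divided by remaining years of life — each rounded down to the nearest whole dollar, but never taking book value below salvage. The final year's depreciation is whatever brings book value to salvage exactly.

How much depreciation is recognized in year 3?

$50,700

Depreciable base = $344,898 − $35,700 = $309,198.
Year 1: DB = ⌊$344,898 × 150%/5⌋ = $103,469; SL = ⌊$309,198/5⌋ = $61,839 → take DB $103,469. Book value $241,429.
Year 2: DB = ⌊$241,429 × 150%/5⌋ = $72,428; SL = ⌊$205,729/4⌋ = $51,432 → take DB $72,428. Book value $169,001.
Year 3: DB = ⌊$169,001 × 150%/5⌋ = $50,700; SL = ⌊$133,301/3⌋ = $44,433 → take DB $50,700. Book value $118,301.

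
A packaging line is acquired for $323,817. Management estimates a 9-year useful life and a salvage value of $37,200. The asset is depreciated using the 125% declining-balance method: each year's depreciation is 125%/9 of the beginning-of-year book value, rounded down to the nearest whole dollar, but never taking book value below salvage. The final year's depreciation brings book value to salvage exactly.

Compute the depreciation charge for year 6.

Depreciable base = $323,817 − $37,200 = $286,617.
Year 1: ⌊$323,817 × 125%/9⌋ = $44,974. Book value $278,843.
Year 2: ⌊$278,843 × 125%/9⌋ = $38,728. Book value $240,115.
Year 3: ⌊$240,115 × 125%/9⌋ = $33,349. Book value $206,766.
Year 4: ⌊$206,766 × 125%/9⌋ = $28,717. Book value $178,049.
Year 5: ⌊$178,049 × 125%/9⌋ = $24,729. Book value $153,320.
Year 6: ⌊$153,320 × 125%/9⌋ = $21,294. Book value $132,026.

$21,294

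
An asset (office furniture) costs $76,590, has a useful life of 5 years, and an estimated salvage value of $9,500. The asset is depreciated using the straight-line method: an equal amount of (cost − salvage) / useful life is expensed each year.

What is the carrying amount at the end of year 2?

$49,754

Depreciable base = $76,590 − $9,500 = $67,090.
Annual expense = $67,090 / 5 = $13,418.
End of year 1: book value $63,172.
End of year 2: book value $49,754.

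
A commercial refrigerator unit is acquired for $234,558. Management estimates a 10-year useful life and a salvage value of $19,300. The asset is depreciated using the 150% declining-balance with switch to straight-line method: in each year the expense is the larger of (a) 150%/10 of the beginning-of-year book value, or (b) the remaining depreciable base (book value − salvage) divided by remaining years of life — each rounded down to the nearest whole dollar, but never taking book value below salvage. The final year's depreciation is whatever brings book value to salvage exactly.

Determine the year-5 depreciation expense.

Depreciable base = $234,558 − $19,300 = $215,258.
Year 1: DB = ⌊$234,558 × 150%/10⌋ = $35,183; SL = ⌊$215,258/10⌋ = $21,525 → take DB $35,183. Book value $199,375.
Year 2: DB = ⌊$199,375 × 150%/10⌋ = $29,906; SL = ⌊$180,075/9⌋ = $20,008 → take DB $29,906. Book value $169,469.
Year 3: DB = ⌊$169,469 × 150%/10⌋ = $25,420; SL = ⌊$150,169/8⌋ = $18,771 → take DB $25,420. Book value $144,049.
Year 4: DB = ⌊$144,049 × 150%/10⌋ = $21,607; SL = ⌊$124,749/7⌋ = $17,821 → take DB $21,607. Book value $122,442.
Year 5: DB = ⌊$122,442 × 150%/10⌋ = $18,366; SL = ⌊$103,142/6⌋ = $17,190 → take DB $18,366. Book value $104,076.

$18,366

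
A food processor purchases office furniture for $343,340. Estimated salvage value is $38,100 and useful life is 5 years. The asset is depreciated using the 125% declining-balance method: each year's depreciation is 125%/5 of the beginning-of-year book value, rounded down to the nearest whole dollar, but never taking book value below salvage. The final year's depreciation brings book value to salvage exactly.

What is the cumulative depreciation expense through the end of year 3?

$198,493

Depreciable base = $343,340 − $38,100 = $305,240.
Year 1: ⌊$343,340 × 125%/5⌋ = $85,835. Book value $257,505.
Year 2: ⌊$257,505 × 125%/5⌋ = $64,376. Book value $193,129.
Year 3: ⌊$193,129 × 125%/5⌋ = $48,282. Book value $144,847.
Accumulated through year 3 = $343,340 − $144,847 = $198,493.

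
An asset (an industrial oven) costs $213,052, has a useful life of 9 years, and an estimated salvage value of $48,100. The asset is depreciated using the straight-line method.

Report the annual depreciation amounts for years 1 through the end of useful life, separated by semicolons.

$18,328; $18,328; $18,328; $18,328; $18,328; $18,328; $18,328; $18,328; $18,328

Depreciable base = $213,052 − $48,100 = $164,952.
Annual expense = $164,952 / 9 = $18,328.
End of year 1: book value $194,724.
End of year 2: book value $176,396.
End of year 3: book value $158,068.
End of year 4: book value $139,740.
End of year 5: book value $121,412.
End of year 6: book value $103,084.
End of year 7: book value $84,756.
End of year 8: book value $66,428.
End of year 9: book value $48,100.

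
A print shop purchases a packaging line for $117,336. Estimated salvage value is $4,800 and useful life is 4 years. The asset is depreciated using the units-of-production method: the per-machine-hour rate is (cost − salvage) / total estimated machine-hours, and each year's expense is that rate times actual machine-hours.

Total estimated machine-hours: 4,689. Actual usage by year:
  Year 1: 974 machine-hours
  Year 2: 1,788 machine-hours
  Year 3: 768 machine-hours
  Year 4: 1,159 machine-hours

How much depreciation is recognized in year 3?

$18,432

Depreciable base = $117,336 − $4,800 = $112,536.
Rate = $112,536 / 4,689 machine-hours = $24 per machine-hour.
Year 1: 974 × $24 = $23,376. Book value $93,960.
Year 2: 1,788 × $24 = $42,912. Book value $51,048.
Year 3: 768 × $24 = $18,432. Book value $32,616.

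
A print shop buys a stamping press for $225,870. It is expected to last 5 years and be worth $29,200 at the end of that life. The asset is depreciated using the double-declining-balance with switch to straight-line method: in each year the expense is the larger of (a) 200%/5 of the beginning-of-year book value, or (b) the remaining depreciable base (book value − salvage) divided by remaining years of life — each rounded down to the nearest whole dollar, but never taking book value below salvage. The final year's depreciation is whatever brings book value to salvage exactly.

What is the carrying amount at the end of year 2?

$81,314

Depreciable base = $225,870 − $29,200 = $196,670.
Year 1: DB = ⌊$225,870 × 200%/5⌋ = $90,348; SL = ⌊$196,670/5⌋ = $39,334 → take DB $90,348. Book value $135,522.
Year 2: DB = ⌊$135,522 × 200%/5⌋ = $54,208; SL = ⌊$106,322/4⌋ = $26,580 → take DB $54,208. Book value $81,314.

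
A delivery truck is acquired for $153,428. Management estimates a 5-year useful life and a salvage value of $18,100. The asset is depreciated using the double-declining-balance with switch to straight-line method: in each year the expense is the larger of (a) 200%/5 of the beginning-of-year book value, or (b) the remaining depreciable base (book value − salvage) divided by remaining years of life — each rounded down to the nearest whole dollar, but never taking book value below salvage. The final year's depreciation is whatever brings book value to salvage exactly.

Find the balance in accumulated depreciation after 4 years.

$133,543

Depreciable base = $153,428 − $18,100 = $135,328.
Year 1: DB = ⌊$153,428 × 200%/5⌋ = $61,371; SL = ⌊$135,328/5⌋ = $27,065 → take DB $61,371. Book value $92,057.
Year 2: DB = ⌊$92,057 × 200%/5⌋ = $36,822; SL = ⌊$73,957/4⌋ = $18,489 → take DB $36,822. Book value $55,235.
Year 3: DB = ⌊$55,235 × 200%/5⌋ = $22,094; SL = ⌊$37,135/3⌋ = $12,378 → take DB $22,094. Book value $33,141.
Year 4: DB = ⌊$33,141 × 200%/5⌋ = $13,256; SL = ⌊$15,041/2⌋ = $7,520 → take DB $13,256. Book value $19,885.
Accumulated through year 4 = $153,428 − $19,885 = $133,543.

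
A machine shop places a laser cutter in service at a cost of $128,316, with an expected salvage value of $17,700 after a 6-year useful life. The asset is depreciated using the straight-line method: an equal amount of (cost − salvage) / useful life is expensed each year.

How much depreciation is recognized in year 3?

Depreciable base = $128,316 − $17,700 = $110,616.
Annual expense = $110,616 / 6 = $18,436.

$18,436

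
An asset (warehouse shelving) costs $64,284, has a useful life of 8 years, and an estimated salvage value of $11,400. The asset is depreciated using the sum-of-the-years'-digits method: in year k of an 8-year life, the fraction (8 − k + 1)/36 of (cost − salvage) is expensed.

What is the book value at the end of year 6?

Depreciable base = $64,284 − $11,400 = $52,884.
Sum of the years' digits = 8+7+6+5+4+3+2+1 = 36.
Year 1: $52,884 × 8/36 = $11,752. Book value $52,532.
Year 2: $52,884 × 7/36 = $10,283. Book value $42,249.
Year 3: $52,884 × 6/36 = $8,814. Book value $33,435.
Year 4: $52,884 × 5/36 = $7,345. Book value $26,090.
Year 5: $52,884 × 4/36 = $5,876. Book value $20,214.
Year 6: $52,884 × 3/36 = $4,407. Book value $15,807.

$15,807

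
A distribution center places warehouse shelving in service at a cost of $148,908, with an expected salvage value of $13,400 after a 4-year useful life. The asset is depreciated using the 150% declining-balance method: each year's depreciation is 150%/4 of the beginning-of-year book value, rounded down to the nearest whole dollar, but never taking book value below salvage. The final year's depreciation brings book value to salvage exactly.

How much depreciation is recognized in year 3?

$21,813

Depreciable base = $148,908 − $13,400 = $135,508.
Year 1: ⌊$148,908 × 150%/4⌋ = $55,840. Book value $93,068.
Year 2: ⌊$93,068 × 150%/4⌋ = $34,900. Book value $58,168.
Year 3: ⌊$58,168 × 150%/4⌋ = $21,813. Book value $36,355.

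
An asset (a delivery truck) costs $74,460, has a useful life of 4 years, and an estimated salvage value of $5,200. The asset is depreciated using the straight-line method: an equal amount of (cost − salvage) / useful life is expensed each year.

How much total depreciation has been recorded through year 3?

Depreciable base = $74,460 − $5,200 = $69,260.
Annual expense = $69,260 / 4 = $17,315.
End of year 1: book value $57,145.
End of year 2: book value $39,830.
End of year 3: book value $22,515.
Accumulated through year 3 = $74,460 − $22,515 = $51,945.

$51,945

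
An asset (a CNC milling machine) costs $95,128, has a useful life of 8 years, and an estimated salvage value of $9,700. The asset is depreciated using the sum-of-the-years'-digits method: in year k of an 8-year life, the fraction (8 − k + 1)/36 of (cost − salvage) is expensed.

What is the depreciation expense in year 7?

Depreciable base = $95,128 − $9,700 = $85,428.
Sum of the years' digits = 8+7+6+5+4+3+2+1 = 36.
Year 1: $85,428 × 8/36 = $18,984. Book value $76,144.
Year 2: $85,428 × 7/36 = $16,611. Book value $59,533.
Year 3: $85,428 × 6/36 = $14,238. Book value $45,295.
Year 4: $85,428 × 5/36 = $11,865. Book value $33,430.
Year 5: $85,428 × 4/36 = $9,492. Book value $23,938.
Year 6: $85,428 × 3/36 = $7,119. Book value $16,819.
Year 7: $85,428 × 2/36 = $4,746. Book value $12,073.

$4,746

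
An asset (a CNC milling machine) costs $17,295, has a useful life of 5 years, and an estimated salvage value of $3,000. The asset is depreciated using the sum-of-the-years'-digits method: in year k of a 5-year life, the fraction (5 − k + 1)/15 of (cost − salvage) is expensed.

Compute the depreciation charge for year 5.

Depreciable base = $17,295 − $3,000 = $14,295.
Sum of the years' digits = 5+4+3+2+1 = 15.
Year 1: $14,295 × 5/15 = $4,765. Book value $12,530.
Year 2: $14,295 × 4/15 = $3,812. Book value $8,718.
Year 3: $14,295 × 3/15 = $2,859. Book value $5,859.
Year 4: $14,295 × 2/15 = $1,906. Book value $3,953.
Year 5: $14,295 × 1/15 = $953. Book value $3,000.

$953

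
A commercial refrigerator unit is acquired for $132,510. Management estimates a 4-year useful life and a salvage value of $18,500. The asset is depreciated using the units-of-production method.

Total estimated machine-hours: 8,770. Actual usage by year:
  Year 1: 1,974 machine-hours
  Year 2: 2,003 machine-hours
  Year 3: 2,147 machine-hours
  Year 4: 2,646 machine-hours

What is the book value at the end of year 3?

$52,898

Depreciable base = $132,510 − $18,500 = $114,010.
Rate = $114,010 / 8,770 machine-hours = $13 per machine-hour.
Year 1: 1,974 × $13 = $25,662. Book value $106,848.
Year 2: 2,003 × $13 = $26,039. Book value $80,809.
Year 3: 2,147 × $13 = $27,911. Book value $52,898.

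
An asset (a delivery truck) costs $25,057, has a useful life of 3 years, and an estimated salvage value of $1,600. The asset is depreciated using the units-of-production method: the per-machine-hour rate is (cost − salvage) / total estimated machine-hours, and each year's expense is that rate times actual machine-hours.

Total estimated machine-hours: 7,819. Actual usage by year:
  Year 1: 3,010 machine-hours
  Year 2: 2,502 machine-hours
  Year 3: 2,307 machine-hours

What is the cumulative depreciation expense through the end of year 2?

Depreciable base = $25,057 − $1,600 = $23,457.
Rate = $23,457 / 7,819 machine-hours = $3 per machine-hour.
Year 1: 3,010 × $3 = $9,030. Book value $16,027.
Year 2: 2,502 × $3 = $7,506. Book value $8,521.
Accumulated through year 2 = $25,057 − $8,521 = $16,536.

$16,536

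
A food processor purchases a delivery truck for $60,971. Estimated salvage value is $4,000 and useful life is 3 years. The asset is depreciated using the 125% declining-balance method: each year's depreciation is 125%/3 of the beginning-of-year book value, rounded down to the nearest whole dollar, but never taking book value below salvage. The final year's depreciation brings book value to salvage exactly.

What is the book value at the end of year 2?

$20,748

Depreciable base = $60,971 − $4,000 = $56,971.
Year 1: ⌊$60,971 × 125%/3⌋ = $25,404. Book value $35,567.
Year 2: ⌊$35,567 × 125%/3⌋ = $14,819. Book value $20,748.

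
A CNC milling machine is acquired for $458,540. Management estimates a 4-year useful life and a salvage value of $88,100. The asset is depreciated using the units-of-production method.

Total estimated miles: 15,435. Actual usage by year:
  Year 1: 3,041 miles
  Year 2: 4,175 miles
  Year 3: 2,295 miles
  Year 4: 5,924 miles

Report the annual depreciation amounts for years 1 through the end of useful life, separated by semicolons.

$72,984; $100,200; $55,080; $142,176

Depreciable base = $458,540 − $88,100 = $370,440.
Rate = $370,440 / 15,435 miles = $24 per mile.
Year 1: 3,041 × $24 = $72,984. Book value $385,556.
Year 2: 4,175 × $24 = $100,200. Book value $285,356.
Year 3: 2,295 × $24 = $55,080. Book value $230,276.
Year 4: 5,924 × $24 = $142,176. Book value $88,100.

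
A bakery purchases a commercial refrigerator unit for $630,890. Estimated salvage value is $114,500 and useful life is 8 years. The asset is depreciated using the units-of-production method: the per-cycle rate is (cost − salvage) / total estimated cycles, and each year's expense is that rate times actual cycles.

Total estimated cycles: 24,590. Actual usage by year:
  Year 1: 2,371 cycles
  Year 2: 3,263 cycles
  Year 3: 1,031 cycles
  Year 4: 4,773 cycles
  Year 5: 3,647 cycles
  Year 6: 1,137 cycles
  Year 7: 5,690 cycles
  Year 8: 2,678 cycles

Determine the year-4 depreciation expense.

Depreciable base = $630,890 − $114,500 = $516,390.
Rate = $516,390 / 24,590 cycles = $21 per cycle.
Year 1: 2,371 × $21 = $49,791. Book value $581,099.
Year 2: 3,263 × $21 = $68,523. Book value $512,576.
Year 3: 1,031 × $21 = $21,651. Book value $490,925.
Year 4: 4,773 × $21 = $100,233. Book value $390,692.

$100,233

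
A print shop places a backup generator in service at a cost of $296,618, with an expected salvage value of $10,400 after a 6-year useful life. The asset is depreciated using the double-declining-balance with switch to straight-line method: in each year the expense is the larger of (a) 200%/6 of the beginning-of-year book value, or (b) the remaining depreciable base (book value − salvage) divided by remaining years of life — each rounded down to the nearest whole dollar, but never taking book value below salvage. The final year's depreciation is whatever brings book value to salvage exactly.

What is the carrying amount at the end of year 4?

Depreciable base = $296,618 − $10,400 = $286,218.
Year 1: DB = ⌊$296,618 × 200%/6⌋ = $98,872; SL = ⌊$286,218/6⌋ = $47,703 → take DB $98,872. Book value $197,746.
Year 2: DB = ⌊$197,746 × 200%/6⌋ = $65,915; SL = ⌊$187,346/5⌋ = $37,469 → take DB $65,915. Book value $131,831.
Year 3: DB = ⌊$131,831 × 200%/6⌋ = $43,943; SL = ⌊$121,431/4⌋ = $30,357 → take DB $43,943. Book value $87,888.
Year 4: DB = ⌊$87,888 × 200%/6⌋ = $29,296; SL = ⌊$77,488/3⌋ = $25,829 → take DB $29,296. Book value $58,592.

$58,592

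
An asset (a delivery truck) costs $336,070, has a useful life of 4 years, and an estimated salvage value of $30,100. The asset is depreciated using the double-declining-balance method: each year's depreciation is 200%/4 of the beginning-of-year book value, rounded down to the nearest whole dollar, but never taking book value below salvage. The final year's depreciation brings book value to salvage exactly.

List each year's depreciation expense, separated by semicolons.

Depreciable base = $336,070 − $30,100 = $305,970.
Year 1: ⌊$336,070 × 200%/4⌋ = $168,035. Book value $168,035.
Year 2: ⌊$168,035 × 200%/4⌋ = $84,017. Book value $84,018.
Year 3: ⌊$84,018 × 200%/4⌋ = $42,009. Book value $42,009.
Year 4 (final): $42,009 − $30,100 = $11,909. Book value $30,100.

$168,035; $84,017; $42,009; $11,909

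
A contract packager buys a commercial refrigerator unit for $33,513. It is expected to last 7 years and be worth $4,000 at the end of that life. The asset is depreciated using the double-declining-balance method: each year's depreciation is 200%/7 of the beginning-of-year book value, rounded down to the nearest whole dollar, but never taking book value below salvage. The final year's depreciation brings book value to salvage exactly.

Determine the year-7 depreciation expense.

Depreciable base = $33,513 − $4,000 = $29,513.
Year 1: ⌊$33,513 × 200%/7⌋ = $9,575. Book value $23,938.
Year 2: ⌊$23,938 × 200%/7⌋ = $6,839. Book value $17,099.
Year 3: ⌊$17,099 × 200%/7⌋ = $4,885. Book value $12,214.
Year 4: ⌊$12,214 × 200%/7⌋ = $3,489. Book value $8,725.
Year 5: ⌊$8,725 × 200%/7⌋ = $2,492. Book value $6,233.
Year 6: ⌊$6,233 × 200%/7⌋ = $1,780. Book value $4,453.
Year 7 (final): $4,453 − $4,000 = $453. Book value $4,000.

$453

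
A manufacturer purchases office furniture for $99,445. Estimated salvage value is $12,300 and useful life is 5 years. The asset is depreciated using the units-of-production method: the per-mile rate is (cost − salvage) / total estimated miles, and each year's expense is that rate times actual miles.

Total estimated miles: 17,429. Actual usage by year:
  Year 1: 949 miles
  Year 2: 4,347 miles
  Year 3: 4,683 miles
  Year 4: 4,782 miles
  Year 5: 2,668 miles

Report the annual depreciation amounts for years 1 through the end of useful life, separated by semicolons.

Depreciable base = $99,445 − $12,300 = $87,145.
Rate = $87,145 / 17,429 miles = $5 per mile.
Year 1: 949 × $5 = $4,745. Book value $94,700.
Year 2: 4,347 × $5 = $21,735. Book value $72,965.
Year 3: 4,683 × $5 = $23,415. Book value $49,550.
Year 4: 4,782 × $5 = $23,910. Book value $25,640.
Year 5: 2,668 × $5 = $13,340. Book value $12,300.

$4,745; $21,735; $23,415; $23,910; $13,340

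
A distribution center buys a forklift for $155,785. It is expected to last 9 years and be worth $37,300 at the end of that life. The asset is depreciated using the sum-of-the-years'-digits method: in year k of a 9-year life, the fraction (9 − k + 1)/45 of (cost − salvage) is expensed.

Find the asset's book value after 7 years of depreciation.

$45,199

Depreciable base = $155,785 − $37,300 = $118,485.
Sum of the years' digits = 9+8+7+6+5+4+3+2+1 = 45.
Year 1: $118,485 × 9/45 = $23,697. Book value $132,088.
Year 2: $118,485 × 8/45 = $21,064. Book value $111,024.
Year 3: $118,485 × 7/45 = $18,431. Book value $92,593.
Year 4: $118,485 × 6/45 = $15,798. Book value $76,795.
Year 5: $118,485 × 5/45 = $13,165. Book value $63,630.
Year 6: $118,485 × 4/45 = $10,532. Book value $53,098.
Year 7: $118,485 × 3/45 = $7,899. Book value $45,199.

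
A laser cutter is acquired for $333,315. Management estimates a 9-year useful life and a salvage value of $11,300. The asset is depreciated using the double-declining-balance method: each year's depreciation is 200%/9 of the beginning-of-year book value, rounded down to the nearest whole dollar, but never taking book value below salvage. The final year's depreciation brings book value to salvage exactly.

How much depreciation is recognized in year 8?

$12,754

Depreciable base = $333,315 − $11,300 = $322,015.
Year 1: ⌊$333,315 × 200%/9⌋ = $74,070. Book value $259,245.
Year 2: ⌊$259,245 × 200%/9⌋ = $57,610. Book value $201,635.
Year 3: ⌊$201,635 × 200%/9⌋ = $44,807. Book value $156,828.
Year 4: ⌊$156,828 × 200%/9⌋ = $34,850. Book value $121,978.
Year 5: ⌊$121,978 × 200%/9⌋ = $27,106. Book value $94,872.
Year 6: ⌊$94,872 × 200%/9⌋ = $21,082. Book value $73,790.
Year 7: ⌊$73,790 × 200%/9⌋ = $16,397. Book value $57,393.
Year 8: ⌊$57,393 × 200%/9⌋ = $12,754. Book value $44,639.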